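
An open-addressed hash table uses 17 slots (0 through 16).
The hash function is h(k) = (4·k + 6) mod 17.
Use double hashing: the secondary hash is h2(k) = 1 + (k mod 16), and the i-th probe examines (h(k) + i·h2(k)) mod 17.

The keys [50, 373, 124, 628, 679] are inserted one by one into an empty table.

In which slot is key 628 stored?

7

50 hashes to 2; slot 2 is free => place at 2.
373 hashes to 2, h2=6; 2 taken => place at 8.
124 hashes to 9; slot 9 is free => place at 9.
628 hashes to 2, h2=5; 2 taken => place at 7.
679 hashes to 2, h2=8; 2 taken => place at 10.
Table: [—, —, 50, —, —, —, —, 628, 373, 124, 679, —, —, —, —, —, —]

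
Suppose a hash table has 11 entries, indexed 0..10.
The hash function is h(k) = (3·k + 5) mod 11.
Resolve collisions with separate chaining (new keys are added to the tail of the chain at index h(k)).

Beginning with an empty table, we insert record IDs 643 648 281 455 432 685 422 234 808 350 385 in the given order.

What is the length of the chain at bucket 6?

2

Insert 643: h=9, bucket 9 empty → new chain.
Insert 648: h=2, bucket 2 empty → new chain.
Insert 281: h=1, bucket 1 empty → new chain.
Insert 455: h=6, bucket 6 empty → new chain.
Insert 432: h=3, bucket 3 empty → new chain.
Insert 685: h=3, bucket 3 nonempty → append to chain.
Insert 422: h=6, bucket 6 nonempty → append to chain.
Insert 234: h=3, bucket 3 nonempty → append to chain.
Insert 808: h=9, bucket 9 nonempty → append to chain.
Insert 350: h=10, bucket 10 empty → new chain.
Insert 385: h=5, bucket 5 empty → new chain.
Final buckets:
0: —
1: 281
2: 648
3: 432 -> 685 -> 234
4: —
5: 385
6: 455 -> 422
7: —
8: —
9: 643 -> 808
10: 350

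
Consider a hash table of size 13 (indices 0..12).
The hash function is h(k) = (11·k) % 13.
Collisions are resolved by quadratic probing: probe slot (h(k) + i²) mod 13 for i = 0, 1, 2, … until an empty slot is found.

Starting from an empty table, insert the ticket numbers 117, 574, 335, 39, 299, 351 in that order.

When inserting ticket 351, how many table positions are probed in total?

117: h=0 → slot 0
574: h=9 → slot 9
335: h=6 → slot 6
39: h=0, probe 0,1 → slot 1
299: h=0, probe 0,1,4 → slot 4
351: h=0, probe 0,1,4,9,3 → slot 3
Table: [117, 39, -, 351, 299, -, 335, -, -, 574, -, -, -]

5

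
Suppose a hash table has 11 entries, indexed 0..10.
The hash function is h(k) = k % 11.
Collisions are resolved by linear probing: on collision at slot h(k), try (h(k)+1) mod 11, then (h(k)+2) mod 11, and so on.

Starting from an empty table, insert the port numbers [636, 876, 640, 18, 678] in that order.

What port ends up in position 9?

636 hashes to 9; slot 9 is free → place at 9.
876 hashes to 7; slot 7 is free → place at 7.
640 hashes to 2; slot 2 is free → place at 2.
18 hashes to 7; 7 taken → place at 8.
678 hashes to 7; 7,8,9 taken → place at 10.
Table: [-, -, 640, -, -, -, -, 876, 18, 636, 678]

636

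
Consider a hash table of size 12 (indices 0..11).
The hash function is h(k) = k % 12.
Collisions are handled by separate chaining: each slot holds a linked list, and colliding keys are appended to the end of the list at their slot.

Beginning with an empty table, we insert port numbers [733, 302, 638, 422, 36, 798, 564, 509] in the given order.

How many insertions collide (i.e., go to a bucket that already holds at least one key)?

3

733 → bucket 1
302 → bucket 2
638 → bucket 2 (collision)
422 → bucket 2 (collision)
36 → bucket 0
798 → bucket 6
564 → bucket 0 (collision)
509 → bucket 5
Final buckets:
0: 36 -> 564
1: 733
2: 302 -> 638 -> 422
3: _
4: _
5: 509
6: 798
7: _
8: _
9: _
10: _
11: _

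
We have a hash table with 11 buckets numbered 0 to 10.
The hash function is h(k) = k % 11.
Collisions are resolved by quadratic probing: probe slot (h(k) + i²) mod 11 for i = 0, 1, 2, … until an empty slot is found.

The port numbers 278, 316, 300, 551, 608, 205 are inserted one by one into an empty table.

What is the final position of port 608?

278 hashes to 3; slot 3 is free => place at 3.
316 hashes to 8; slot 8 is free => place at 8.
300 hashes to 3; 3 taken => place at 4.
551 hashes to 1; slot 1 is free => place at 1.
608 hashes to 3; 3,4 taken => place at 7.
205 hashes to 7; 7,8 taken => place at 0.
Table: [205, 551, -, 278, 300, -, -, 608, 316, -, -]

7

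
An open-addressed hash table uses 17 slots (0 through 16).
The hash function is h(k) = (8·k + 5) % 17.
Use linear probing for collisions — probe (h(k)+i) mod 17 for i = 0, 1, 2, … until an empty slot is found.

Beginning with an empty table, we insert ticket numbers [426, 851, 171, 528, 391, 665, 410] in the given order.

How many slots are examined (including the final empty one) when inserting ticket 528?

4

Insert 426: h=13, slot 13 empty => index 13.
Insert 851: h=13, slot 13 occupied => index 14.
Insert 171: h=13, slots 13,14 occupied => index 15.
Insert 528: h=13, slots 13,14,15 occupied => index 16.
Insert 391: h=5, slot 5 empty => index 5.
Insert 665: h=4, slot 4 empty => index 4.
Insert 410: h=4, slots 4,5 occupied => index 6.
Table: [., ., ., ., 665, 391, 410, ., ., ., ., ., ., 426, 851, 171, 528]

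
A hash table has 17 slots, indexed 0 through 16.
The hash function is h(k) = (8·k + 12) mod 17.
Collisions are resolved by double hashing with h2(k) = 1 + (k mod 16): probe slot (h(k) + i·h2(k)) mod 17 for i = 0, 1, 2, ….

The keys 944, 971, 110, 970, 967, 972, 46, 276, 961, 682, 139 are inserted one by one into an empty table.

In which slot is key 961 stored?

1

Insert 944: h=16, slot 16 empty → index 16.
Insert 971: h=11, slot 11 empty → index 11.
Insert 110: h=8, slot 8 empty → index 8.
Insert 970: h=3, slot 3 empty → index 3.
Insert 967: h=13, slot 13 empty → index 13.
Insert 972: h=2, slot 2 empty → index 2.
Insert 46: h=6, slot 6 empty → index 6.
Insert 276: h=10, slot 10 empty → index 10.
Insert 961: h=16, h2=2, slot 16 occupied → index 1.
Insert 682: h=11, h2=11, slot 11 occupied → index 5.
Insert 139: h=2, h2=12, slot 2 occupied → index 14.
Table: [—, 961, 972, 970, —, 682, 46, —, 110, —, 276, 971, —, 967, 139, —, 944]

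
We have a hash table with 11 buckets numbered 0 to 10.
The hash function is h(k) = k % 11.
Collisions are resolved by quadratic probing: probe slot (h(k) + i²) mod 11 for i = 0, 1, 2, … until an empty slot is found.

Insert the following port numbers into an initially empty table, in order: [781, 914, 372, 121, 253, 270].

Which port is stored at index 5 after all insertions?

781 hashes to 0; slot 0 is free → place at 0.
914 hashes to 1; slot 1 is free → place at 1.
372 hashes to 9; slot 9 is free → place at 9.
121 hashes to 0; 0,1 taken → place at 4.
253 hashes to 0; 0,1,4,9 taken → place at 5.
270 hashes to 6; slot 6 is free → place at 6.
Table: [781, 914, —, —, 121, 253, 270, —, —, 372, —]

253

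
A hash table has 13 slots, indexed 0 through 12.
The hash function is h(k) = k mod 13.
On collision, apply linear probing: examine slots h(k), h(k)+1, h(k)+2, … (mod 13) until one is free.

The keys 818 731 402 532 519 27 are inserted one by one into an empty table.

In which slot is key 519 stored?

2

818 hashes to 12; slot 12 is free → place at 12.
731 hashes to 3; slot 3 is free → place at 3.
402 hashes to 12; 12 taken → place at 0.
532 hashes to 12; 12,0 taken → place at 1.
519 hashes to 12; 12,0,1 taken → place at 2.
27 hashes to 1; 1,2,3 taken → place at 4.
Table: [402, 532, 519, 731, 27, _, _, _, _, _, _, _, 818]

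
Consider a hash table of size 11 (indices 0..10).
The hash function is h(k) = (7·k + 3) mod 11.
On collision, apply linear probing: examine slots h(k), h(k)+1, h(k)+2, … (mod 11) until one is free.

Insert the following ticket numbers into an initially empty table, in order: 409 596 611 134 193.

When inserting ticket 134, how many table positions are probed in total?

409: h=6 -> slot 6
596: h=6, probe 6,7 -> slot 7
611: h=1 -> slot 1
134: h=6, probe 6,7,8 -> slot 8
193: h=1, probe 1,2 -> slot 2
Table: [_, 611, 193, _, _, _, 409, 596, 134, _, _]

3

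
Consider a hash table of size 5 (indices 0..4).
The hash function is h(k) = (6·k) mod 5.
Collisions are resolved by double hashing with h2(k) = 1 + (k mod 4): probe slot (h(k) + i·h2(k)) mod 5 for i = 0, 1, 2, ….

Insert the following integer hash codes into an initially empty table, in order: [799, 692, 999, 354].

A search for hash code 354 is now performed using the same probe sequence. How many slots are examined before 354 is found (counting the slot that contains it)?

Insert 799: h=4, slot 4 empty → index 4.
Insert 692: h=2, slot 2 empty → index 2.
Insert 999: h=4, h2=4, slot 4 occupied → index 3.
Insert 354: h=4, h2=3, slots 4,2 occupied → index 0.
Table: [354, -, 692, 999, 799]
Lookup 354: h=4, h2=3, probe 4,2,0 → found at 0.

3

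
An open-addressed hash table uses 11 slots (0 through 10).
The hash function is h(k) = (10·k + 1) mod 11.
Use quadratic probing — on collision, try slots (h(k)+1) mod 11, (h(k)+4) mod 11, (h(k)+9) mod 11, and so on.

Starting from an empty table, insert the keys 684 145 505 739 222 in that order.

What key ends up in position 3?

684 hashes to 10; slot 10 is free -> place at 10.
145 hashes to 10; 10 taken -> place at 0.
505 hashes to 2; slot 2 is free -> place at 2.
739 hashes to 10; 10,0 taken -> place at 3.
222 hashes to 10; 10,0,3 taken -> place at 8.
Table: [145, _, 505, 739, _, _, _, _, 222, _, 684]

739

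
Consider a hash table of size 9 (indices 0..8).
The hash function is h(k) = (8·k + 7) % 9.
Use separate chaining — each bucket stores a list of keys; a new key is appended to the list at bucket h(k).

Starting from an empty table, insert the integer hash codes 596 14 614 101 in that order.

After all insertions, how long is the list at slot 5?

Insert 596: h=5, bucket 5 empty -> new chain.
Insert 14: h=2, bucket 2 empty -> new chain.
Insert 614: h=5, bucket 5 nonempty -> append to chain.
Insert 101: h=5, bucket 5 nonempty -> append to chain.
Final buckets:
0: _
1: _
2: 14
3: _
4: _
5: 596 -> 614 -> 101
6: _
7: _
8: _

3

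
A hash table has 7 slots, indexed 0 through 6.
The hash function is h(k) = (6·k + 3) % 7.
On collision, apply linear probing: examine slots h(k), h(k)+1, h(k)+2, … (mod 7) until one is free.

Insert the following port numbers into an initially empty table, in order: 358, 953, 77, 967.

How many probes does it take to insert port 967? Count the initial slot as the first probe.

4

358 hashes to 2; slot 2 is free => place at 2.
953 hashes to 2; 2 taken => place at 3.
77 hashes to 3; 3 taken => place at 4.
967 hashes to 2; 2,3,4 taken => place at 5.
Table: [∅, ∅, 358, 953, 77, 967, ∅]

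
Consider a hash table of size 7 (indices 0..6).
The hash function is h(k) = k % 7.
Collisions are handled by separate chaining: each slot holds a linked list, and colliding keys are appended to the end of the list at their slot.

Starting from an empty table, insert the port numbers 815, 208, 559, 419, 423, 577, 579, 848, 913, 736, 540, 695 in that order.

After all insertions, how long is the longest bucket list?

4

Insert 815: h=3, bucket 3 empty -> new chain.
Insert 208: h=5, bucket 5 empty -> new chain.
Insert 559: h=6, bucket 6 empty -> new chain.
Insert 419: h=6, bucket 6 nonempty -> append to chain.
Insert 423: h=3, bucket 3 nonempty -> append to chain.
Insert 577: h=3, bucket 3 nonempty -> append to chain.
Insert 579: h=5, bucket 5 nonempty -> append to chain.
Insert 848: h=1, bucket 1 empty -> new chain.
Insert 913: h=3, bucket 3 nonempty -> append to chain.
Insert 736: h=1, bucket 1 nonempty -> append to chain.
Insert 540: h=1, bucket 1 nonempty -> append to chain.
Insert 695: h=2, bucket 2 empty -> new chain.
Final buckets:
0: ∅
1: 848 -> 736 -> 540
2: 695
3: 815 -> 423 -> 577 -> 913
4: ∅
5: 208 -> 579
6: 559 -> 419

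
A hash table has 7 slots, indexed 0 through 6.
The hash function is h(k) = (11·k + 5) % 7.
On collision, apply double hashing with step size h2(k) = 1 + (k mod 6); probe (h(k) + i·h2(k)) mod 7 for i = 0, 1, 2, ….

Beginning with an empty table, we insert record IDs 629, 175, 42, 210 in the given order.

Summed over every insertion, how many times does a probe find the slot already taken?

629: h=1 → slot 1
175: h=5 → slot 5
42: h=5, h2=1, probe 5,6 → slot 6
210: h=5, h2=1, probe 5,6,0 → slot 0
Table: [210, 629, _, _, _, 175, 42]

3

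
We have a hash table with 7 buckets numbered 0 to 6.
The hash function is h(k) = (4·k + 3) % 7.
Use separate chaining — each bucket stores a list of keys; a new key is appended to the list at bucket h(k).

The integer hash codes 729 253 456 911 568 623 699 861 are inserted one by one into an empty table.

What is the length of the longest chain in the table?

729 → bucket 0
253 → bucket 0 (collision)
456 → bucket 0 (collision)
911 → bucket 0 (collision)
568 → bucket 0 (collision)
623 → bucket 3
699 → bucket 6
861 → bucket 3 (collision)
Final buckets:
0: 729 -> 253 -> 456 -> 911 -> 568
1: ∅
2: ∅
3: 623 -> 861
4: ∅
5: ∅
6: 699

5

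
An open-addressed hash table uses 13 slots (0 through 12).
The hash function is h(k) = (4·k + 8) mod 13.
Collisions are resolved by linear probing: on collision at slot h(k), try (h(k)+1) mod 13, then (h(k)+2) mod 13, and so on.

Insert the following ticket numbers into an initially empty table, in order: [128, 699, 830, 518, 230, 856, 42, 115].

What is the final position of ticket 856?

3

128: h=0 -> slot 0
699: h=9 -> slot 9
830: h=0, probe 0,1 -> slot 1
518: h=0, probe 0,1,2 -> slot 2
230: h=5 -> slot 5
856: h=0, probe 0,1,2,3 -> slot 3
42: h=7 -> slot 7
115: h=0, probe 0,1,2,3,4 -> slot 4
Table: [128, 830, 518, 856, 115, 230, ∅, 42, ∅, 699, ∅, ∅, ∅]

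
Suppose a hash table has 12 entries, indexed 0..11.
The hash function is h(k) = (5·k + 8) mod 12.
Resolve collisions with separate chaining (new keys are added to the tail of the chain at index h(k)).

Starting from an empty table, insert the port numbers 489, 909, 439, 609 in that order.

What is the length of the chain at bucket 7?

1

Insert 489: h=5, bucket 5 empty -> new chain.
Insert 909: h=5, bucket 5 nonempty -> append to chain.
Insert 439: h=7, bucket 7 empty -> new chain.
Insert 609: h=5, bucket 5 nonempty -> append to chain.
Final buckets:
0: _
1: _
2: _
3: _
4: _
5: 489 -> 909 -> 609
6: _
7: 439
8: _
9: _
10: _
11: _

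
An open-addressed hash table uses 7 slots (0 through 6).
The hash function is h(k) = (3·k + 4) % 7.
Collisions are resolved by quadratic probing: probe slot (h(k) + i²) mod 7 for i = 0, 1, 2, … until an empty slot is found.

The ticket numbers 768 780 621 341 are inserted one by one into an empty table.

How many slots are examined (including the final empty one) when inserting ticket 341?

4

768: h=5 → slot 5
780: h=6 → slot 6
621: h=5, probe 5,6,2 → slot 2
341: h=5, probe 5,6,2,0 → slot 0
Table: [341, _, 621, _, _, 768, 780]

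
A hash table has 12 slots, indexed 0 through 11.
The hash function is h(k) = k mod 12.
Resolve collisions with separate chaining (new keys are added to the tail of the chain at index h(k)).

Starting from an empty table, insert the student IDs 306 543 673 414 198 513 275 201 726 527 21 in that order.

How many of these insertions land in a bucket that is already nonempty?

6

Insert 306: h=6, bucket 6 empty -> new chain.
Insert 543: h=3, bucket 3 empty -> new chain.
Insert 673: h=1, bucket 1 empty -> new chain.
Insert 414: h=6, bucket 6 nonempty -> append to chain.
Insert 198: h=6, bucket 6 nonempty -> append to chain.
Insert 513: h=9, bucket 9 empty -> new chain.
Insert 275: h=11, bucket 11 empty -> new chain.
Insert 201: h=9, bucket 9 nonempty -> append to chain.
Insert 726: h=6, bucket 6 nonempty -> append to chain.
Insert 527: h=11, bucket 11 nonempty -> append to chain.
Insert 21: h=9, bucket 9 nonempty -> append to chain.
Final buckets:
0: —
1: 673
2: —
3: 543
4: —
5: —
6: 306 -> 414 -> 198 -> 726
7: —
8: —
9: 513 -> 201 -> 21
10: —
11: 275 -> 527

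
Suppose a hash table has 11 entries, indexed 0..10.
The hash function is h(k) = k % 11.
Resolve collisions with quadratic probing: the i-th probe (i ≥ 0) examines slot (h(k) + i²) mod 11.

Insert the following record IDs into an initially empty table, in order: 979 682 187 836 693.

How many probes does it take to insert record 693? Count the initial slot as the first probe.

979: h=0 -> slot 0
682: h=0, probe 0,1 -> slot 1
187: h=0, probe 0,1,4 -> slot 4
836: h=0, probe 0,1,4,9 -> slot 9
693: h=0, probe 0,1,4,9,5 -> slot 5
Table: [979, 682, -, -, 187, 693, -, -, -, 836, -]

5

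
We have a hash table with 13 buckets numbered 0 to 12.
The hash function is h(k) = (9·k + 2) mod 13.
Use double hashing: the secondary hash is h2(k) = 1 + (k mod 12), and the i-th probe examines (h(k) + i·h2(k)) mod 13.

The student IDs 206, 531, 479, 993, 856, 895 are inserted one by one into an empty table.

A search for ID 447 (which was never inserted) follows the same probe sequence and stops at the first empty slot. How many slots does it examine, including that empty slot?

206 hashes to 10; slot 10 is free => place at 10.
531 hashes to 10, h2=4; 10 taken => place at 1.
479 hashes to 10, h2=12; 10 taken => place at 9.
993 hashes to 8; slot 8 is free => place at 8.
856 hashes to 10, h2=5; 10 taken => place at 2.
895 hashes to 10, h2=8; 10 taken => place at 5.
Table: [., 531, 856, ., ., 895, ., ., 993, 479, 206, ., .]
Lookup 447: h=8, h2=4, probe 8,12 → slot 12 empty, not found.

2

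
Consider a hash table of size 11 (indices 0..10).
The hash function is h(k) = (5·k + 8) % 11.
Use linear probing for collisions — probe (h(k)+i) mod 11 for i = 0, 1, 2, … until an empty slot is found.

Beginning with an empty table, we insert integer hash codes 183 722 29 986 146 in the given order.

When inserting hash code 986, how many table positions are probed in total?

183: h=10 → slot 10
722: h=10, probe 10,0 → slot 0
29: h=10, probe 10,0,1 → slot 1
986: h=10, probe 10,0,1,2 → slot 2
146: h=1, probe 1,2,3 → slot 3
Table: [722, 29, 986, 146, —, —, —, —, —, —, 183]

4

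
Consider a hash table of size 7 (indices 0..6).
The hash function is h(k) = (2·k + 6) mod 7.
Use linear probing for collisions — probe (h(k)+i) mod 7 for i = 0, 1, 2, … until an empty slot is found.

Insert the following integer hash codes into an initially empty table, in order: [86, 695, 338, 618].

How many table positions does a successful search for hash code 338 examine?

3

Insert 86: h=3, slot 3 empty → index 3.
Insert 695: h=3, slot 3 occupied → index 4.
Insert 338: h=3, slots 3,4 occupied → index 5.
Insert 618: h=3, slots 3,4,5 occupied → index 6.
Table: [_, _, _, 86, 695, 338, 618]
Lookup 338: h=3, probe 3,4,5 → found at 5.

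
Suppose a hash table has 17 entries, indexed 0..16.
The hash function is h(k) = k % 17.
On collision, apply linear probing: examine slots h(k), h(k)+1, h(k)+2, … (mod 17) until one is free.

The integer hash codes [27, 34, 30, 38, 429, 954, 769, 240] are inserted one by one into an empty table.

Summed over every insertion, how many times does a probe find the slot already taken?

Insert 27: h=10, slot 10 empty → index 10.
Insert 34: h=0, slot 0 empty → index 0.
Insert 30: h=13, slot 13 empty → index 13.
Insert 38: h=4, slot 4 empty → index 4.
Insert 429: h=4, slot 4 occupied → index 5.
Insert 954: h=2, slot 2 empty → index 2.
Insert 769: h=4, slots 4,5 occupied → index 6.
Insert 240: h=2, slot 2 occupied → index 3.
Table: [34, -, 954, 240, 38, 429, 769, -, -, -, 27, -, -, 30, -, -, -]

4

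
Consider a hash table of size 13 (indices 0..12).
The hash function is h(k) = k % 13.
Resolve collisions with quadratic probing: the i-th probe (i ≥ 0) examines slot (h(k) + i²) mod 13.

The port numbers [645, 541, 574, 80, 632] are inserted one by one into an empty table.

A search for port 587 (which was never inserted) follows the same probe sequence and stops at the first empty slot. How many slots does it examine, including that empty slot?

3

645 hashes to 8; slot 8 is free -> place at 8.
541 hashes to 8; 8 taken -> place at 9.
574 hashes to 2; slot 2 is free -> place at 2.
80 hashes to 2; 2 taken -> place at 3.
632 hashes to 8; 8,9 taken -> place at 12.
Table: [., ., 574, 80, ., ., ., ., 645, 541, ., ., 632]
Lookup 587: h=2, probe 2,3,6 → slot 6 empty, not found.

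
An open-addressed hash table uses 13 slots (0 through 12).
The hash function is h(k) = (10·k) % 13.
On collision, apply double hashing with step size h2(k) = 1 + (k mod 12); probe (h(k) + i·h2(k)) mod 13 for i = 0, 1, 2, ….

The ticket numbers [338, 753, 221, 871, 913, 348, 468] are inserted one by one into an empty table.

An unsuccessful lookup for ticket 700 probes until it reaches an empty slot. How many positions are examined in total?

338 hashes to 0; slot 0 is free → place at 0.
753 hashes to 3; slot 3 is free → place at 3.
221 hashes to 0, h2=6; 0 taken → place at 6.
871 hashes to 0, h2=8; 0 taken → place at 8.
913 hashes to 4; slot 4 is free → place at 4.
348 hashes to 9; slot 9 is free → place at 9.
468 hashes to 0, h2=1; 0 taken → place at 1.
Table: [338, 468, ., 753, 913, ., 221, ., 871, 348, ., ., .]
Lookup 700: h=6, h2=5, probe 6,11 → slot 11 empty, not found.

2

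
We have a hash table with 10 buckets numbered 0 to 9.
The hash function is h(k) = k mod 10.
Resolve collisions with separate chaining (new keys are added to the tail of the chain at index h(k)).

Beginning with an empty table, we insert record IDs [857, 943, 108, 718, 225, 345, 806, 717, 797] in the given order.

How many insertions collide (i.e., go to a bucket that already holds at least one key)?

4

Insert 857: h=7, bucket 7 empty -> new chain.
Insert 943: h=3, bucket 3 empty -> new chain.
Insert 108: h=8, bucket 8 empty -> new chain.
Insert 718: h=8, bucket 8 nonempty -> append to chain.
Insert 225: h=5, bucket 5 empty -> new chain.
Insert 345: h=5, bucket 5 nonempty -> append to chain.
Insert 806: h=6, bucket 6 empty -> new chain.
Insert 717: h=7, bucket 7 nonempty -> append to chain.
Insert 797: h=7, bucket 7 nonempty -> append to chain.
Final buckets:
0: _
1: _
2: _
3: 943
4: _
5: 225 -> 345
6: 806
7: 857 -> 717 -> 797
8: 108 -> 718
9: _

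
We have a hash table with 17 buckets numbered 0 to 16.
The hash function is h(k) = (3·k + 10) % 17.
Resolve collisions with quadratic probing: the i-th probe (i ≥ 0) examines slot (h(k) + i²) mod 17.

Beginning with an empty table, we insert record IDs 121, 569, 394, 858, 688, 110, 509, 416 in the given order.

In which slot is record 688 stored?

4

121: h=16 → slot 16
569: h=0 → slot 0
394: h=2 → slot 2
858: h=0, probe 0,1 → slot 1
688: h=0, probe 0,1,4 → slot 4
110: h=0, probe 0,1,4,9 → slot 9
509: h=7 → slot 7
416: h=0, probe 0,1,4,9,16,8 → slot 8
Table: [569, 858, 394, _, 688, _, _, 509, 416, 110, _, _, _, _, _, _, 121]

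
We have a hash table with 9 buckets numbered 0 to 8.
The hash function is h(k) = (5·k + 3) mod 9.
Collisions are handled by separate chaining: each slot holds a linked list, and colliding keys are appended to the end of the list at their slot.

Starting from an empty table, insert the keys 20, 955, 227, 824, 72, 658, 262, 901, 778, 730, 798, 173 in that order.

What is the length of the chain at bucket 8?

5

Insert 20: h=4, bucket 4 empty → new chain.
Insert 955: h=8, bucket 8 empty → new chain.
Insert 227: h=4, bucket 4 nonempty → append to chain.
Insert 824: h=1, bucket 1 empty → new chain.
Insert 72: h=3, bucket 3 empty → new chain.
Insert 658: h=8, bucket 8 nonempty → append to chain.
Insert 262: h=8, bucket 8 nonempty → append to chain.
Insert 901: h=8, bucket 8 nonempty → append to chain.
Insert 778: h=5, bucket 5 empty → new chain.
Insert 730: h=8, bucket 8 nonempty → append to chain.
Insert 798: h=6, bucket 6 empty → new chain.
Insert 173: h=4, bucket 4 nonempty → append to chain.
Final buckets:
0: -
1: 824
2: -
3: 72
4: 20 -> 227 -> 173
5: 778
6: 798
7: -
8: 955 -> 658 -> 262 -> 901 -> 730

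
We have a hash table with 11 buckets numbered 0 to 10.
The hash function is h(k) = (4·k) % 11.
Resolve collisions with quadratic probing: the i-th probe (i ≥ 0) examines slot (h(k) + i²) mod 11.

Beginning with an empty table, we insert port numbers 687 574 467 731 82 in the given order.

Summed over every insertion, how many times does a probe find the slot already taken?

687 hashes to 9; slot 9 is free → place at 9.
574 hashes to 8; slot 8 is free → place at 8.
467 hashes to 9; 9 taken → place at 10.
731 hashes to 9; 9,10 taken → place at 2.
82 hashes to 9; 9,10,2 taken → place at 7.
Table: [_, _, 731, _, _, _, _, 82, 574, 687, 467]

6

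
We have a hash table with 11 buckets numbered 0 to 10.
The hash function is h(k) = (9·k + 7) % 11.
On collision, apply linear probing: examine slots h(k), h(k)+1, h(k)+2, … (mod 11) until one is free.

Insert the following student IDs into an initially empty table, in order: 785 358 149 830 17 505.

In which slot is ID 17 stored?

9

Insert 785: h=10, slot 10 empty => index 10.
Insert 358: h=6, slot 6 empty => index 6.
Insert 149: h=6, slot 6 occupied => index 7.
Insert 830: h=8, slot 8 empty => index 8.
Insert 17: h=6, slots 6,7,8 occupied => index 9.
Insert 505: h=9, slots 9,10 occupied => index 0.
Table: [505, _, _, _, _, _, 358, 149, 830, 17, 785]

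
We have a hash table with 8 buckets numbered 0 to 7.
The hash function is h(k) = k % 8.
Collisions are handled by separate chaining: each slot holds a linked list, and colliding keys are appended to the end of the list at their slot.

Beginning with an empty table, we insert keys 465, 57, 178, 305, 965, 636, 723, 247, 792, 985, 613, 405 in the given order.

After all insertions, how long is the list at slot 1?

Insert 465: h=1, bucket 1 empty -> new chain.
Insert 57: h=1, bucket 1 nonempty -> append to chain.
Insert 178: h=2, bucket 2 empty -> new chain.
Insert 305: h=1, bucket 1 nonempty -> append to chain.
Insert 965: h=5, bucket 5 empty -> new chain.
Insert 636: h=4, bucket 4 empty -> new chain.
Insert 723: h=3, bucket 3 empty -> new chain.
Insert 247: h=7, bucket 7 empty -> new chain.
Insert 792: h=0, bucket 0 empty -> new chain.
Insert 985: h=1, bucket 1 nonempty -> append to chain.
Insert 613: h=5, bucket 5 nonempty -> append to chain.
Insert 405: h=5, bucket 5 nonempty -> append to chain.
Final buckets:
0: 792
1: 465 -> 57 -> 305 -> 985
2: 178
3: 723
4: 636
5: 965 -> 613 -> 405
6: ∅
7: 247

4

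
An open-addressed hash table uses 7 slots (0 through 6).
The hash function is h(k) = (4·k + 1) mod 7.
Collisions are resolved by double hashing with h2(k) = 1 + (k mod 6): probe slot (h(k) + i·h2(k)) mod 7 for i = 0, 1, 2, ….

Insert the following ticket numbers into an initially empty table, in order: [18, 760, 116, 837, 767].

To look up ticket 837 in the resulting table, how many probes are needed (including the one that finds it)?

18: h=3 -> slot 3
760: h=3, h2=5, probe 3,1 -> slot 1
116: h=3, h2=3, probe 3,6 -> slot 6
837: h=3, h2=4, probe 3,0 -> slot 0
767: h=3, h2=6, probe 3,2 -> slot 2
Table: [837, 760, 767, 18, ., ., 116]
Lookup 837: h=3, h2=4, probe 3,0 → found at 0.

2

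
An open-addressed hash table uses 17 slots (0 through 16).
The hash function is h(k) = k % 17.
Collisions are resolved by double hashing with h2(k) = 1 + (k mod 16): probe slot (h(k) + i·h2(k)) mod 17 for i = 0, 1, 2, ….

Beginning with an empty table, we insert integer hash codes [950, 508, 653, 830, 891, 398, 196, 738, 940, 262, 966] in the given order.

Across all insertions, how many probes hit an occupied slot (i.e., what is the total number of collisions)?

11

Insert 950: h=15, slot 15 empty -> index 15.
Insert 508: h=15, h2=13, slot 15 occupied -> index 11.
Insert 653: h=7, slot 7 empty -> index 7.
Insert 830: h=14, slot 14 empty -> index 14.
Insert 891: h=7, h2=12, slot 7 occupied -> index 2.
Insert 398: h=7, h2=15, slot 7 occupied -> index 5.
Insert 196: h=9, slot 9 empty -> index 9.
Insert 738: h=7, h2=3, slot 7 occupied -> index 10.
Insert 940: h=5, h2=13, slot 5 occupied -> index 1.
Insert 262: h=7, h2=7, slots 7,14 occupied -> index 4.
Insert 966: h=14, h2=7, slots 14,4,11,1 occupied -> index 8.
Table: [., 940, 891, ., 262, 398, ., 653, 966, 196, 738, 508, ., ., 830, 950, .]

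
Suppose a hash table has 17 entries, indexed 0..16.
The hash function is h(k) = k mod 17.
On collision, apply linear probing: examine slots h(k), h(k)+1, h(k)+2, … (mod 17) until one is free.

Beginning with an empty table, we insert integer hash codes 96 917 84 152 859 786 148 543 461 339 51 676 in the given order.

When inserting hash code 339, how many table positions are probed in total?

7

Insert 96: h=11, slot 11 empty -> index 11.
Insert 917: h=16, slot 16 empty -> index 16.
Insert 84: h=16, slot 16 occupied -> index 0.
Insert 152: h=16, slots 16,0 occupied -> index 1.
Insert 859: h=9, slot 9 empty -> index 9.
Insert 786: h=4, slot 4 empty -> index 4.
Insert 148: h=12, slot 12 empty -> index 12.
Insert 543: h=16, slots 16,0,1 occupied -> index 2.
Insert 461: h=2, slot 2 occupied -> index 3.
Insert 339: h=16, slots 16,0,1,2,3,4 occupied -> index 5.
Insert 51: h=0, slots 0,1,2,3,4,5 occupied -> index 6.
Insert 676: h=13, slot 13 empty -> index 13.
Table: [84, 152, 543, 461, 786, 339, 51, —, —, 859, —, 96, 148, 676, —, —, 917]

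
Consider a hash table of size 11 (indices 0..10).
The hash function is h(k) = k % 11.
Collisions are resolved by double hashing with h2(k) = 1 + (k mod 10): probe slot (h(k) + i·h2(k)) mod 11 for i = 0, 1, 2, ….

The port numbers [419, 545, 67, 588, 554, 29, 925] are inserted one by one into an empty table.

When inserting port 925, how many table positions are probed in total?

3

419 hashes to 1; slot 1 is free -> place at 1.
545 hashes to 6; slot 6 is free -> place at 6.
67 hashes to 1, h2=8; 1 taken -> place at 9.
588 hashes to 5; slot 5 is free -> place at 5.
554 hashes to 4; slot 4 is free -> place at 4.
29 hashes to 7; slot 7 is free -> place at 7.
925 hashes to 1, h2=6; 1,7 taken -> place at 2.
Table: [-, 419, 925, -, 554, 588, 545, 29, -, 67, -]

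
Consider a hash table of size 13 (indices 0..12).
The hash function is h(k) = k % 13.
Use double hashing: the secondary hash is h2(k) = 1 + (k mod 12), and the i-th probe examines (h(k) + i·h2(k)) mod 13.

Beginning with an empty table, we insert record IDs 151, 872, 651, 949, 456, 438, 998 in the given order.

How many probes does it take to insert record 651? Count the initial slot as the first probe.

151: h=8 => slot 8
872: h=1 => slot 1
651: h=1, h2=4, probe 1,5 => slot 5
949: h=0 => slot 0
456: h=1, h2=1, probe 1,2 => slot 2
438: h=9 => slot 9
998: h=10 => slot 10
Table: [949, 872, 456, _, _, 651, _, _, 151, 438, 998, _, _]

2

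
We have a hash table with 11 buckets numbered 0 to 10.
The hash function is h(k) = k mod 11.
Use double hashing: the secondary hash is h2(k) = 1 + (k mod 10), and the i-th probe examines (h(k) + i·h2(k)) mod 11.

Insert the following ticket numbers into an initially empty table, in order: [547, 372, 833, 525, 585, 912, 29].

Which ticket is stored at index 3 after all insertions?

547: h=8 => slot 8
372: h=9 => slot 9
833: h=8, h2=4, probe 8,1 => slot 1
525: h=8, h2=6, probe 8,3 => slot 3
585: h=2 => slot 2
912: h=10 => slot 10
29: h=7 => slot 7
Table: [., 833, 585, 525, ., ., ., 29, 547, 372, 912]

525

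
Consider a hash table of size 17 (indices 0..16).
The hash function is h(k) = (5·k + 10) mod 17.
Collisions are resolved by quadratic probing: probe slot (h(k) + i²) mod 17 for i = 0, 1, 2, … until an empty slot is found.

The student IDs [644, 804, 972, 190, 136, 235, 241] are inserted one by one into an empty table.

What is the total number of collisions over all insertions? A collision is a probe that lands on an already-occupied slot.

5

644 hashes to 0; slot 0 is free -> place at 0.
804 hashes to 1; slot 1 is free -> place at 1.
972 hashes to 8; slot 8 is free -> place at 8.
190 hashes to 8; 8 taken -> place at 9.
136 hashes to 10; slot 10 is free -> place at 10.
235 hashes to 12; slot 12 is free -> place at 12.
241 hashes to 8; 8,9,12,0 taken -> place at 7.
Table: [644, 804, ∅, ∅, ∅, ∅, ∅, 241, 972, 190, 136, ∅, 235, ∅, ∅, ∅, ∅]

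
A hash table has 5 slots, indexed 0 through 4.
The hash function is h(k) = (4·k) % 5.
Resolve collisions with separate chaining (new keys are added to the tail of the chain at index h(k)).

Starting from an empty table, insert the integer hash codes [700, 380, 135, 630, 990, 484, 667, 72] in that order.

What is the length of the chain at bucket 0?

700 -> bucket 0
380 -> bucket 0 (collision)
135 -> bucket 0 (collision)
630 -> bucket 0 (collision)
990 -> bucket 0 (collision)
484 -> bucket 1
667 -> bucket 3
72 -> bucket 3 (collision)
Final buckets:
0: 700 -> 380 -> 135 -> 630 -> 990
1: 484
2: ∅
3: 667 -> 72
4: ∅

5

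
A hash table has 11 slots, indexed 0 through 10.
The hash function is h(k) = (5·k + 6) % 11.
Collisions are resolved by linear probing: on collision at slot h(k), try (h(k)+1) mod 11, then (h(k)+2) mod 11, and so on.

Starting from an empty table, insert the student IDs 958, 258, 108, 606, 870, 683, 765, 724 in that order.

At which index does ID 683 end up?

3

958 hashes to 0; slot 0 is free => place at 0.
258 hashes to 9; slot 9 is free => place at 9.
108 hashes to 7; slot 7 is free => place at 7.
606 hashes to 0; 0 taken => place at 1.
870 hashes to 0; 0,1 taken => place at 2.
683 hashes to 0; 0,1,2 taken => place at 3.
765 hashes to 3; 3 taken => place at 4.
724 hashes to 7; 7 taken => place at 8.
Table: [958, 606, 870, 683, 765, —, —, 108, 724, 258, —]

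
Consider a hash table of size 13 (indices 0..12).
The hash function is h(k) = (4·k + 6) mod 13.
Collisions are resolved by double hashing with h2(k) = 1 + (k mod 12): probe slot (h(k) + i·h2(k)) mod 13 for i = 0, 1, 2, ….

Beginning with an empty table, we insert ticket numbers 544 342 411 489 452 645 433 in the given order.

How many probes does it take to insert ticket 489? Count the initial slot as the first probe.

3

544 hashes to 11; slot 11 is free -> place at 11.
342 hashes to 9; slot 9 is free -> place at 9.
411 hashes to 12; slot 12 is free -> place at 12.
489 hashes to 12, h2=10; 12,9 taken -> place at 6.
452 hashes to 7; slot 7 is free -> place at 7.
645 hashes to 12, h2=10; 12,9,6 taken -> place at 3.
433 hashes to 9, h2=2; 9,11 taken -> place at 0.
Table: [433, -, -, 645, -, -, 489, 452, -, 342, -, 544, 411]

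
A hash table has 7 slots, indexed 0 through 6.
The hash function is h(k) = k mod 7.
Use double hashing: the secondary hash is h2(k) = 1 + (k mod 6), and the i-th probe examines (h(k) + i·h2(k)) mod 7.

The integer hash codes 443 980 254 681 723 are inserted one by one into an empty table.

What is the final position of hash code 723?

443 hashes to 2; slot 2 is free -> place at 2.
980 hashes to 0; slot 0 is free -> place at 0.
254 hashes to 2, h2=3; 2 taken -> place at 5.
681 hashes to 2, h2=4; 2 taken -> place at 6.
723 hashes to 2, h2=4; 2,6 taken -> place at 3.
Table: [980, _, 443, 723, _, 254, 681]

3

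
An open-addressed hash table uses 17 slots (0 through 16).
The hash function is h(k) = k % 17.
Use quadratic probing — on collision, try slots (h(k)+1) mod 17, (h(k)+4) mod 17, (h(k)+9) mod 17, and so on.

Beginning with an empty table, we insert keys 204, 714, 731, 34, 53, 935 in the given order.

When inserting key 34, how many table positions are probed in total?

Insert 204: h=0, slot 0 empty => index 0.
Insert 714: h=0, slot 0 occupied => index 1.
Insert 731: h=0, slots 0,1 occupied => index 4.
Insert 34: h=0, slots 0,1,4 occupied => index 9.
Insert 53: h=2, slot 2 empty => index 2.
Insert 935: h=0, slots 0,1,4,9 occupied => index 16.
Table: [204, 714, 53, ., 731, ., ., ., ., 34, ., ., ., ., ., ., 935]

4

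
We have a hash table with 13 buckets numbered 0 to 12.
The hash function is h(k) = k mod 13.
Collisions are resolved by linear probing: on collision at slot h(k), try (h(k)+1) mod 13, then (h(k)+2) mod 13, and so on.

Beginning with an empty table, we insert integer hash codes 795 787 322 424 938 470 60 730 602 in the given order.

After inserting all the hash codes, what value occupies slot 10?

322

Insert 795: h=2, slot 2 empty -> index 2.
Insert 787: h=7, slot 7 empty -> index 7.
Insert 322: h=10, slot 10 empty -> index 10.
Insert 424: h=8, slot 8 empty -> index 8.
Insert 938: h=2, slot 2 occupied -> index 3.
Insert 470: h=2, slots 2,3 occupied -> index 4.
Insert 60: h=8, slot 8 occupied -> index 9.
Insert 730: h=2, slots 2,3,4 occupied -> index 5.
Insert 602: h=4, slots 4,5 occupied -> index 6.
Table: [—, —, 795, 938, 470, 730, 602, 787, 424, 60, 322, —, —]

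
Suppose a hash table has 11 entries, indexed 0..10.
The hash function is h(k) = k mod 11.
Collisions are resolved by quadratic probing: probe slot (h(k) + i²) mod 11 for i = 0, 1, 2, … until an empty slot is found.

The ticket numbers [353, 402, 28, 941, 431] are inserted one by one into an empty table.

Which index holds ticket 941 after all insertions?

353 hashes to 1; slot 1 is free -> place at 1.
402 hashes to 6; slot 6 is free -> place at 6.
28 hashes to 6; 6 taken -> place at 7.
941 hashes to 6; 6,7 taken -> place at 10.
431 hashes to 2; slot 2 is free -> place at 2.
Table: [., 353, 431, ., ., ., 402, 28, ., ., 941]

10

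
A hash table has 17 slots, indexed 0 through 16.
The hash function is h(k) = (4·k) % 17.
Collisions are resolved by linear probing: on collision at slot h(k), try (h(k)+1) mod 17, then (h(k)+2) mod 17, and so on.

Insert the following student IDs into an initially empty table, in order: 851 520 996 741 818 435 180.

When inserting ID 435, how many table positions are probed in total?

851: h=4 -> slot 4
520: h=6 -> slot 6
996: h=6, probe 6,7 -> slot 7
741: h=6, probe 6,7,8 -> slot 8
818: h=8, probe 8,9 -> slot 9
435: h=6, probe 6,7,8,9,10 -> slot 10
180: h=6, probe 6,7,8,9,10,11 -> slot 11
Table: [_, _, _, _, 851, _, 520, 996, 741, 818, 435, 180, _, _, _, _, _]

5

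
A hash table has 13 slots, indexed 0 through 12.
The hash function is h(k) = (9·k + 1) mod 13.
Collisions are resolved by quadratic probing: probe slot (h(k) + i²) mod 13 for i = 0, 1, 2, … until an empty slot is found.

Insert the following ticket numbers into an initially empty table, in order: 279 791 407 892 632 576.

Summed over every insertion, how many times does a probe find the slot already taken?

279: h=3 => slot 3
791: h=9 => slot 9
407: h=11 => slot 11
892: h=8 => slot 8
632: h=8, probe 8,9,12 => slot 12
576: h=11, probe 11,12,2 => slot 2
Table: [—, —, 576, 279, —, —, —, —, 892, 791, —, 407, 632]

4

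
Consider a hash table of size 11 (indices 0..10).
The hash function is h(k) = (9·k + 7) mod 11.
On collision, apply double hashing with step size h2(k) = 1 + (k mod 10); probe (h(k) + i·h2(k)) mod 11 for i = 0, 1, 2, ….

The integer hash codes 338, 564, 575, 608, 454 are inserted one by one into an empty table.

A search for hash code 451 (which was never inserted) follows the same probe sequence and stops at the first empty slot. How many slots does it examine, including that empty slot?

Insert 338: h=2, slot 2 empty -> index 2.
Insert 564: h=1, slot 1 empty -> index 1.
Insert 575: h=1, h2=6, slot 1 occupied -> index 7.
Insert 608: h=1, h2=9, slot 1 occupied -> index 10.
Insert 454: h=1, h2=5, slot 1 occupied -> index 6.
Table: [-, 564, 338, -, -, -, 454, 575, -, -, 608]
Lookup 451: h=7, h2=2, probe 7,9 → slot 9 empty, not found.

2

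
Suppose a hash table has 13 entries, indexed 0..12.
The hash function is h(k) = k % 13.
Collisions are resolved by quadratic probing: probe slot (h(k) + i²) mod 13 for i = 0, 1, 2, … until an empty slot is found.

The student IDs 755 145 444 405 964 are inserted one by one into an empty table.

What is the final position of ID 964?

755: h=1 -> slot 1
145: h=2 -> slot 2
444: h=2, probe 2,3 -> slot 3
405: h=2, probe 2,3,6 -> slot 6
964: h=2, probe 2,3,6,11 -> slot 11
Table: [., 755, 145, 444, ., ., 405, ., ., ., ., 964, .]

11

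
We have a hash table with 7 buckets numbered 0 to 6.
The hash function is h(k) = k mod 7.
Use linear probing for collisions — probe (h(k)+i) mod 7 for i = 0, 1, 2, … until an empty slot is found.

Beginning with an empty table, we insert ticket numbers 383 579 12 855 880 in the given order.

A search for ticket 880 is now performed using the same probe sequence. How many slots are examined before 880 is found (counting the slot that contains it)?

5

Insert 383: h=5, slot 5 empty -> index 5.
Insert 579: h=5, slot 5 occupied -> index 6.
Insert 12: h=5, slots 5,6 occupied -> index 0.
Insert 855: h=1, slot 1 empty -> index 1.
Insert 880: h=5, slots 5,6,0,1 occupied -> index 2.
Table: [12, 855, 880, ., ., 383, 579]
Lookup 880: h=5, probe 5,6,0,1,2 → found at 2.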